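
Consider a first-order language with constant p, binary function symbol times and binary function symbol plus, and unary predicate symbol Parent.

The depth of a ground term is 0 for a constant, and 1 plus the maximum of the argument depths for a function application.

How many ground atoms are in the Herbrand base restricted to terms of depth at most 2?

First count ground terms of depth ≤ 2.
If N_k denotes the number of depth-≤k ground terms, the 1 constant gives N_0 = 1, and each function symbol of arity r contributes N_{k-1}^r new terms at level k: N_k = 1 + N_{k-1}^2 + N_{k-1}^2.
N_0 = 1
N_1 = 1 + 1^2 + 1^2 = 3
N_2 = 1 + 3^2 + 3^2 = 19
So |H| = 19.
Ground atoms are formed by filling each argument slot of a predicate with a term from H, so an r-ary predicate gives |H|^r atoms:
  Parent: 19
Total ground atoms: 19.

19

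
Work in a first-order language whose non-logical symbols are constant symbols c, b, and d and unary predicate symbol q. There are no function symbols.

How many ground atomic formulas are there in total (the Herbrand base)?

3

With no function symbols, the Herbrand universe is just the 3 constants.
Ground atoms per predicate: q: 3.
Herbrand base size = 3 = 3.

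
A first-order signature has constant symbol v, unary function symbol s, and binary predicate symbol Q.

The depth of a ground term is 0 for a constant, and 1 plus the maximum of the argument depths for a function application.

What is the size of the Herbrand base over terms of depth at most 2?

First count ground terms of depth ≤ 2.
Let N_k = |{terms of depth ≤ k}|. Then N_0 = 1 and N_k = 1 + N_{k-1} for k ≥ 1 (one summand per function symbol, arity giving the exponent).
N_0 = 1
N_1 = 1 + 1 = 2
N_2 = 1 + 2 = 3
So |H| = 3.
Ground atoms are formed by filling each argument slot of a predicate with a term from H, so an r-ary predicate gives |H|^r atoms:
  Q: 3^2 = 9
Total ground atoms: 9.

9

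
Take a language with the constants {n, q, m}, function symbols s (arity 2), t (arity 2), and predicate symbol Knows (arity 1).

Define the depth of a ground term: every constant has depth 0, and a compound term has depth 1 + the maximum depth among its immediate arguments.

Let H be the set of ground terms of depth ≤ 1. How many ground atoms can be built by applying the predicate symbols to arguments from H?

21

First count ground terms of depth ≤ 1.
Let N_k = |{terms of depth ≤ k}|. Then N_0 = 3 and N_k = 3 + N_{k-1}^2 + N_{k-1}^2 for k ≥ 1 (one summand per function symbol, arity giving the exponent).
N_0 = 3
N_1 = 3 + 3^2 + 3^2 = 21
So |H| = 21.
Ground atoms are formed by filling each argument slot of a predicate with a term from H, so an r-ary predicate gives |H|^r atoms:
  Knows: 21
Total ground atoms: 21.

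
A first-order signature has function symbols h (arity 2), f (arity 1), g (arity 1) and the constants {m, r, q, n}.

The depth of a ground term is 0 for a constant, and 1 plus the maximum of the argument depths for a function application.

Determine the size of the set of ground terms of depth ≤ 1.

Let N_k count ground terms of depth at most k. Each non-constant term of depth ≤ k is some function symbol applied to depth-≤(k−1) arguments, giving N_k = 4 + N_{k-1}^2 + N_{k-1} + N_{k-1}.
N_0 = 4
N_1 = 4 + 4^2 + 4 + 4 = 28

28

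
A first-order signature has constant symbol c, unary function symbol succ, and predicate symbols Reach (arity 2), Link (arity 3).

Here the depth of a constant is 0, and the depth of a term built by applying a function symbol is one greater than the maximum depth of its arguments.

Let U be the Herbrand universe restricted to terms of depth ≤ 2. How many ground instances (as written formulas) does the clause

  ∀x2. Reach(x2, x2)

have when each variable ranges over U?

3

Ground terms of depth ≤ 2:
  Count level by level. With function symbols succ/1, the terms of depth ≤ k are the 1 constant together with each function applied to depth-≤(k−1) tuples, so N_k = 1 + N_{k-1}.
  N_0 = 1
  N_1 = 1 + 1 = 2
  N_2 = 1 + 2 = 3
So there are 3 ground terms available for substitution.
The variable x2 ranges independently over the available ground terms, and distinct assignments produce distinct instances.
Number of ground instances = 3.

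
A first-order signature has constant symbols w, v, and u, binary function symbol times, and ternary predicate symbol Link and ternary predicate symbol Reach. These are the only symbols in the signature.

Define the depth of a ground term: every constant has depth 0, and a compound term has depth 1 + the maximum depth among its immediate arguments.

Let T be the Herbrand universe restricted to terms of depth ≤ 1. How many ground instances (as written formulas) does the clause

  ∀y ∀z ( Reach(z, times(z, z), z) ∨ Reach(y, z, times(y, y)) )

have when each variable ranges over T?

144

Ground terms of depth ≤ 1:
  Let N_k = |{terms of depth ≤ k}|. Then N_0 = 3 and N_k = 3 + N_{k-1}^2 for k ≥ 1 (one summand per function symbol, arity giving the exponent).
  N_0 = 3
  N_1 = 3 + 3^2 = 12
  Explicitly: w, v, u, times(w, w), times(w, v), times(w, u), times(v, w), times(v, v), times(v, u), times(u, w), times(u, v), times(u, u).
So there are 12 ground terms available for substitution.
The clause has 2 distinct variables (y, z), each appearing in the body. In the free term algebra distinct substitutions yield syntactically distinct ground instances.
Number of ground instances = 12^2 = 144.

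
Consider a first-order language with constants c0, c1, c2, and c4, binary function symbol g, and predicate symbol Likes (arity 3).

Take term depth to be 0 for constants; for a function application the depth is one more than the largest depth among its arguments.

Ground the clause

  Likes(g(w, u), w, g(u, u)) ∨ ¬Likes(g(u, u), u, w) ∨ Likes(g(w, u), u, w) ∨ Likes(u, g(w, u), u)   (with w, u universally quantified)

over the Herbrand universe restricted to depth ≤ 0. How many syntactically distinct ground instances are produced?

16

Ground terms of depth ≤ 0:
  Let N_k count ground terms of depth at most k. Each non-constant term of depth ≤ k is some function symbol applied to depth-≤(k−1) arguments, giving N_k = 4 + N_{k-1}^2.
  N_0 = 4
  Explicitly: c0, c1, c2, c4.
So there are 4 ground terms available for substitution.
The body mentions every one of the 2 quantified variables; since ground terms form a free algebra, no two substitutions collapse to the same formula.
Number of ground instances = 4^2 = 16.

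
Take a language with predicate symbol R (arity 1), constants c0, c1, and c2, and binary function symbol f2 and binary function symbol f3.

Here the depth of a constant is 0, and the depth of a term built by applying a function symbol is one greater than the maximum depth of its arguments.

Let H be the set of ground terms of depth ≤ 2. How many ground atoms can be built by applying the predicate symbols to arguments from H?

885

First count ground terms of depth ≤ 2.
If N_k denotes the number of depth-≤k ground terms, the 3 constants give N_0 = 3, and each function symbol of arity r contributes N_{k-1}^r new terms at level k: N_k = 3 + N_{k-1}^2 + N_{k-1}^2.
N_0 = 3
N_1 = 3 + 3^2 + 3^2 = 21
N_2 = 3 + 21^2 + 21^2 = 885
So |H| = 885.
Each predicate of arity r yields |H|^r ground atoms (one per choice of an r-tuple from H):
  R: 885
Total ground atoms: 885.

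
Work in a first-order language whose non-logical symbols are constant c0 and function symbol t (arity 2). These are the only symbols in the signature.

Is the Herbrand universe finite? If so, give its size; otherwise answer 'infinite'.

infinite

The signature has at least one function symbol (t, arity 2) and at least one constant (c0).
Iterating t gives infinitely many distinct ground terms: c0, t(c0, c0), t(t(c0, c0), t(c0, c0)), ...
So the Herbrand universe is infinite.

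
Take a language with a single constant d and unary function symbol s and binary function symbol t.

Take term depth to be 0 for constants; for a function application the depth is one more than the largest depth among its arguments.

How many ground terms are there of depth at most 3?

183

Write N_k for the number of ground terms of depth ≤ k. A term of depth ≤ k is either a constant or a function symbol applied to arguments of depth ≤ k−1, so N_k = 1 + N_{k-1} + N_{k-1}^2.
N_0 = 1
N_1 = 1 + 1 + 1^2 = 3
N_2 = 1 + 3 + 3^2 = 13
N_3 = 1 + 13 + 13^2 = 183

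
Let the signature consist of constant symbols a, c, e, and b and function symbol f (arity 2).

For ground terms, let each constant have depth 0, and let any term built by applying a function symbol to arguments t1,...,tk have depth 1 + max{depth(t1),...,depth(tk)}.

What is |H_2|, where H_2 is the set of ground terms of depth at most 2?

404

Write N_k for the number of ground terms of depth ≤ k. A term of depth ≤ k is either a constant or a function symbol applied to arguments of depth ≤ k−1, so N_k = 4 + N_{k-1}^2.
N_0 = 4
N_1 = 4 + 4^2 = 20
N_2 = 4 + 20^2 = 404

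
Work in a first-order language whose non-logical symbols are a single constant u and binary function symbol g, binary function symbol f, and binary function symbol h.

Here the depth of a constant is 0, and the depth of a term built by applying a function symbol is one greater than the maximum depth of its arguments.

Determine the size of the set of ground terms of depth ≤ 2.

Let N_k count ground terms of depth at most k. Each non-constant term of depth ≤ k is some function symbol applied to depth-≤(k−1) arguments, giving N_k = 1 + N_{k-1}^2 + N_{k-1}^2 + N_{k-1}^2.
N_0 = 1
N_1 = 1 + 1^2 + 1^2 + 1^2 = 4
N_2 = 1 + 4^2 + 4^2 + 4^2 = 49

49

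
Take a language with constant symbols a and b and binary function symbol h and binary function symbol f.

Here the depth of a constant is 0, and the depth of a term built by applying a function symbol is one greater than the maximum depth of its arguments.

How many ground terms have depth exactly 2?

192

Let N_k count ground terms of depth at most k. Each non-constant term of depth ≤ k is some function symbol applied to depth-≤(k−1) arguments, giving N_k = 2 + N_{k-1}^2 + N_{k-1}^2.
N_0 = 2
N_1 = 2 + 2^2 + 2^2 = 10
N_2 = 2 + 10^2 + 10^2 = 202
Terms of depth exactly 2: N_2 − N_1 = 202 − 10 = 192.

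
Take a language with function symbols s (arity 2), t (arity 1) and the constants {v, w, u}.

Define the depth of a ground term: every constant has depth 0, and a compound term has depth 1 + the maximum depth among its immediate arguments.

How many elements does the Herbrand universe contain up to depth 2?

243

Let N_k = |{terms of depth ≤ k}|. Then N_0 = 3 and N_k = 3 + N_{k-1}^2 + N_{k-1} for k ≥ 1 (one summand per function symbol, arity giving the exponent).
N_0 = 3
N_1 = 3 + 3^2 + 3 = 15
N_2 = 3 + 15^2 + 15 = 243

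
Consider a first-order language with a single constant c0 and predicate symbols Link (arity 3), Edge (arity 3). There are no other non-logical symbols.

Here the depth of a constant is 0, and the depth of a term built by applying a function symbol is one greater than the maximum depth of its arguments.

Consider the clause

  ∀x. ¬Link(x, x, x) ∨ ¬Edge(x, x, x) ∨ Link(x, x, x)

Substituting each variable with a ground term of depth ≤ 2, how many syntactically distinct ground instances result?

1

Ground terms of depth ≤ 2:
  With no function symbols every ground term is a constant, so there is exactly 1 ground term at every depth bound.
  N_0 = 1
  N_1 = 1
  N_2 = 1
So there is exactly 1 ground term available for substitution.
The clause has 1 distinct variable (x), which appears in the body. In the free term algebra distinct substitutions yield syntactically distinct ground instances.
Number of ground instances = 1.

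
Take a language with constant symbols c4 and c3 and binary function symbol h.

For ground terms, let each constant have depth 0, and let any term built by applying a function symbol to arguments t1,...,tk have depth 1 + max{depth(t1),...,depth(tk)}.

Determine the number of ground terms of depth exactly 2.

32

Write N_k for the number of ground terms of depth ≤ k. A term of depth ≤ k is either a constant or a function symbol applied to arguments of depth ≤ k−1, so N_k = 2 + N_{k-1}^2.
N_0 = 2
N_1 = 2 + 2^2 = 6
N_2 = 2 + 6^2 = 38
Terms of depth exactly 2: N_2 − N_1 = 38 − 6 = 32.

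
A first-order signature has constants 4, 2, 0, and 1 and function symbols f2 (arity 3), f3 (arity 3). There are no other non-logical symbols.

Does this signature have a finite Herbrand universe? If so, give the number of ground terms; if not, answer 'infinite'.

The signature has at least one function symbol (f2, arity 3) and at least one constant (4).
Iterating f2 gives infinitely many distinct ground terms: 4, f2(4, 4, 4), f2(f2(4, 4, 4), f2(4, 4, 4), f2(4, 4, 4)), ...
So the Herbrand universe is infinite.

infinite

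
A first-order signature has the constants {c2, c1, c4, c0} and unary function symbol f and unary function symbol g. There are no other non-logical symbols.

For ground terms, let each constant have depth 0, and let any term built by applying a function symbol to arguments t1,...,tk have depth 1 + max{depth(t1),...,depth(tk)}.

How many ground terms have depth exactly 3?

If N_k denotes the number of depth-≤k ground terms, the 4 constants give N_0 = 4, and each function symbol of arity r contributes N_{k-1}^r new terms at level k: N_k = 4 + N_{k-1} + N_{k-1}.
N_0 = 4
N_1 = 4 + 4 + 4 = 12
N_2 = 4 + 12 + 12 = 28
N_3 = 4 + 28 + 28 = 60
Terms of depth exactly 3: N_3 − N_2 = 60 − 28 = 32.

32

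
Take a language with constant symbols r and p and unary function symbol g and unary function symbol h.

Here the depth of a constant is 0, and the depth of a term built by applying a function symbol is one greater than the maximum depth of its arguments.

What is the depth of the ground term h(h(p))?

depth(h(p)) = 1 + depth(p) = 1 + 0 = 1
depth(h(h(p))) = 1 + depth(h(p)) = 1 + 1 = 2

2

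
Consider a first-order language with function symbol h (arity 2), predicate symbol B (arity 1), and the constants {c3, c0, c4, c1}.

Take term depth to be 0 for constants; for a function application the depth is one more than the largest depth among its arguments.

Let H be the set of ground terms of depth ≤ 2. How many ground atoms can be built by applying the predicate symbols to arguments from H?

First count ground terms of depth ≤ 2.
Let N_k count ground terms of depth at most k. Each non-constant term of depth ≤ k is some function symbol applied to depth-≤(k−1) arguments, giving N_k = 4 + N_{k-1}^2.
N_0 = 4
N_1 = 4 + 4^2 = 20
N_2 = 4 + 20^2 = 404
So |H| = 404.
Each predicate of arity r yields |H|^r ground atoms (one per choice of an r-tuple from H):
  B: 404
Total ground atoms: 404.

404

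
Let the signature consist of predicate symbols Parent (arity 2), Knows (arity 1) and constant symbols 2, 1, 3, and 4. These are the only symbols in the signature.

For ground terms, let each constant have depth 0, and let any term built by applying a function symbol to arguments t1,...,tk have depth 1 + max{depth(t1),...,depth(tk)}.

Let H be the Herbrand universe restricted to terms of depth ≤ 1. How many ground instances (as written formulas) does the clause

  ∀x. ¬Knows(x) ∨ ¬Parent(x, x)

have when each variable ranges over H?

Ground terms of depth ≤ 1:
  With no function symbols every ground term is a constant, so there are exactly 4 ground terms at every depth bound.
  N_0 = 4
  N_1 = 4
  Explicitly: 2, 1, 3, 4.
So there are 4 ground terms available for substitution.
The variable x ranges independently over the available ground terms, and distinct assignments produce distinct instances.
Number of ground instances = 4.

4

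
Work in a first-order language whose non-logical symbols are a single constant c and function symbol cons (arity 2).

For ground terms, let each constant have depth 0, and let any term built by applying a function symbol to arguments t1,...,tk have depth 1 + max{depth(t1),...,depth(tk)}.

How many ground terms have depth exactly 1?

1

If N_k denotes the number of depth-≤k ground terms, the 1 constant gives N_0 = 1, and each function symbol of arity r contributes N_{k-1}^r new terms at level k: N_k = 1 + N_{k-1}^2.
N_0 = 1
N_1 = 1 + 1^2 = 2
Terms of depth exactly 1: N_1 − N_0 = 2 − 1 = 1.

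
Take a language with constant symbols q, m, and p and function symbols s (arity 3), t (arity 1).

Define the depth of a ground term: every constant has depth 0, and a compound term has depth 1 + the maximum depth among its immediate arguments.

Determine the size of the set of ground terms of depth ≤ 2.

35973

If N_k denotes the number of depth-≤k ground terms, the 3 constants give N_0 = 3, and each function symbol of arity r contributes N_{k-1}^r new terms at level k: N_k = 3 + N_{k-1}^3 + N_{k-1}.
N_0 = 3
N_1 = 3 + 3^3 + 3 = 33
N_2 = 3 + 33^3 + 33 = 35973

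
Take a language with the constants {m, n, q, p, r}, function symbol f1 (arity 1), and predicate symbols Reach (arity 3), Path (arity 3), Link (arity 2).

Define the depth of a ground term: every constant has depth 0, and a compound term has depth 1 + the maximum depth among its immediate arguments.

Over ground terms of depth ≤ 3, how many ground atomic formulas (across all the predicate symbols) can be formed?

16400

First count ground terms of depth ≤ 3.
Write N_k for the number of ground terms of depth ≤ k. A term of depth ≤ k is either a constant or a function symbol applied to arguments of depth ≤ k−1, so N_k = 5 + N_{k-1}.
N_0 = 5
N_1 = 5 + 5 = 10
N_2 = 5 + 10 = 15
N_3 = 5 + 15 = 20
So |H| = 20.
A ground atom is a predicate applied to a tuple of terms from H, so the count is the sum over predicates of |H|^arity:
  Reach: 20^3 = 8000;  Path: 20^3 = 8000;  Link: 20^2 = 400
Total ground atoms: 8000 + 8000 + 400 = 16400.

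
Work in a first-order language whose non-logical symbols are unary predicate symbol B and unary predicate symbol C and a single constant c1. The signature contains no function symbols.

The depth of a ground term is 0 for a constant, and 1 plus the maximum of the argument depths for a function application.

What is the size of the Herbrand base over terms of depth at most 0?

First count ground terms of depth ≤ 0.
With no function symbols every ground term is a constant, so there is exactly 1 ground term at every depth bound.
N_0 = 1
Explicitly: c1.
So |H| = 1.
Each predicate of arity r yields |H|^r ground atoms (one per choice of an r-tuple from H):
  B: 1;  C: 1
Total ground atoms: 1 + 1 = 2.

2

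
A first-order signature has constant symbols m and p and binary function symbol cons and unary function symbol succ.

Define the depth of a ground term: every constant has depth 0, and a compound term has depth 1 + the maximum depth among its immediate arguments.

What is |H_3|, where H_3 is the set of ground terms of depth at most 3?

5552

Let N_k count ground terms of depth at most k. Each non-constant term of depth ≤ k is some function symbol applied to depth-≤(k−1) arguments, giving N_k = 2 + N_{k-1}^2 + N_{k-1}.
N_0 = 2
N_1 = 2 + 2^2 + 2 = 8
N_2 = 2 + 8^2 + 8 = 74
N_3 = 2 + 74^2 + 74 = 5552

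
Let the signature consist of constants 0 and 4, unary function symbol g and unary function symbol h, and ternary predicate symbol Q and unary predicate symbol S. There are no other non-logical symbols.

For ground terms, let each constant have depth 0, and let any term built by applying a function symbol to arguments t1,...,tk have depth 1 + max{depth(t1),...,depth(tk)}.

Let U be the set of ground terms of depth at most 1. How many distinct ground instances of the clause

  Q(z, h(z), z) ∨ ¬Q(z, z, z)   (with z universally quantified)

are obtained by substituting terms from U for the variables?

6

Ground terms of depth ≤ 1:
  Count level by level. With function symbols g/1, h/1, the terms of depth ≤ k are the 2 constants together with each function applied to depth-≤(k−1) tuples, so N_k = 2 + N_{k-1} + N_{k-1}.
  N_0 = 2
  N_1 = 2 + 2 + 2 = 6
So there are 6 ground terms available for substitution.
The body mentions the single quantified variable z; since ground terms form a free algebra, no two substitutions collapse to the same formula.
Number of ground instances = 6.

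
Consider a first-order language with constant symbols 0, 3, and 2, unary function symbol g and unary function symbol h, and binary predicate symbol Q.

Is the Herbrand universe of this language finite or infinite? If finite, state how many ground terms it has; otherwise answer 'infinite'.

infinite

The signature has at least one function symbol (g, arity 1) and at least one constant (0).
Iterating g gives infinitely many distinct ground terms: 0, g(0), g(g(0)), ...
So the Herbrand universe is infinite.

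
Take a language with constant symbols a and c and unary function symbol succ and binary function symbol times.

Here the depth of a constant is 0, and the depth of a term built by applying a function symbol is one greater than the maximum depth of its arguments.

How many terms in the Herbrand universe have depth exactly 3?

5478

Let N_k count ground terms of depth at most k. Each non-constant term of depth ≤ k is some function symbol applied to depth-≤(k−1) arguments, giving N_k = 2 + N_{k-1} + N_{k-1}^2.
N_0 = 2
N_1 = 2 + 2 + 2^2 = 8
N_2 = 2 + 8 + 8^2 = 74
N_3 = 2 + 74 + 74^2 = 5552
Terms of depth exactly 3: N_3 − N_2 = 5552 − 74 = 5478.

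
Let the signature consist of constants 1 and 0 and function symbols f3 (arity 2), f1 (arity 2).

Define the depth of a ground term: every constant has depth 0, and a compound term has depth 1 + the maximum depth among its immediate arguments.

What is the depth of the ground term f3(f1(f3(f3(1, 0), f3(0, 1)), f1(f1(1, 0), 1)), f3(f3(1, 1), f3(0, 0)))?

depth(f3(1, 0)) = 1 + max(0, 0) = 1
depth(f3(0, 1)) = 1 + max(0, 0) = 1
depth(f3(f3(1, 0), f3(0, 1))) = 1 + max(1, 1) = 2
depth(f1(1, 0)) = 1 + max(0, 0) = 1
depth(f1(f1(1, 0), 1)) = 1 + max(1, 0) = 2
depth(f1(f3(f3(1, 0), f3(0, 1)), f1(f1(1, 0), 1))) = 1 + max(2, 2) = 3
depth(f3(1, 1)) = 1 + max(0, 0) = 1
depth(f3(0, 0)) = 1 + max(0, 0) = 1
depth(f3(f3(1, 1), f3(0, 0))) = 1 + max(1, 1) = 2
depth(f3(f1(f3(f3(1, 0), f3(0, 1)), f1(f1(1, 0), 1)), f3(f3(1, 1), f3(0, 0)))) = 1 + max(3, 2) = 4

4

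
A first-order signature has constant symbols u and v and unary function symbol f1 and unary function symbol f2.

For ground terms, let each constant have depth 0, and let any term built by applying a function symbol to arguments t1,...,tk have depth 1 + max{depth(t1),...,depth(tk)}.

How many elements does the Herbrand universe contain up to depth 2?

Let N_k count ground terms of depth at most k. Each non-constant term of depth ≤ k is some function symbol applied to depth-≤(k−1) arguments, giving N_k = 2 + N_{k-1} + N_{k-1}.
N_0 = 2
N_1 = 2 + 2 + 2 = 6
N_2 = 2 + 6 + 6 = 14

14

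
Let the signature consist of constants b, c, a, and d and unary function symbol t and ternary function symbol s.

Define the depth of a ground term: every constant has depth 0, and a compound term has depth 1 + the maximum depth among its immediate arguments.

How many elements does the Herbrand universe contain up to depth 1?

Count level by level. With function symbols t/1, s/3, the terms of depth ≤ k are the 4 constants together with each function applied to depth-≤(k−1) tuples, so N_k = 4 + N_{k-1} + N_{k-1}^3.
N_0 = 4
N_1 = 4 + 4 + 4^3 = 72

72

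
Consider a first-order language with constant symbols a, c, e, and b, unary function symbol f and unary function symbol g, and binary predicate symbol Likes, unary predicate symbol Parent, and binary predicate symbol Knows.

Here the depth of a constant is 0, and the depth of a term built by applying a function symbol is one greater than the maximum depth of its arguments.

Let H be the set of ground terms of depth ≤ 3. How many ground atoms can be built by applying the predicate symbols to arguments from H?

First count ground terms of depth ≤ 3.
If N_k denotes the number of depth-≤k ground terms, the 4 constants give N_0 = 4, and each function symbol of arity r contributes N_{k-1}^r new terms at level k: N_k = 4 + N_{k-1} + N_{k-1}.
N_0 = 4
N_1 = 4 + 4 + 4 = 12
N_2 = 4 + 12 + 12 = 28
N_3 = 4 + 28 + 28 = 60
So |H| = 60.
A ground atom is a predicate applied to a tuple of terms from H, so the count is the sum over predicates of |H|^arity:
  Likes: 60^2 = 3600;  Parent: 60;  Knows: 60^2 = 3600
Total ground atoms: 3600 + 60 + 3600 = 7260.

7260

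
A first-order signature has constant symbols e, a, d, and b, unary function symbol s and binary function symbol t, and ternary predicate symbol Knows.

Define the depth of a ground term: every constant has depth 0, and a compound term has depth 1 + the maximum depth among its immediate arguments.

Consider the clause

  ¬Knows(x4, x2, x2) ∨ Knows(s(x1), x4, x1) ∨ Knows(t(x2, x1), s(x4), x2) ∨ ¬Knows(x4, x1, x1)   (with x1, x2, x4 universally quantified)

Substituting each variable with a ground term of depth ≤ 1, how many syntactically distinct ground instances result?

13824

Ground terms of depth ≤ 1:
  Count level by level. With function symbols s/1, t/2, the terms of depth ≤ k are the 4 constants together with each function applied to depth-≤(k−1) tuples, so N_k = 4 + N_{k-1} + N_{k-1}^2.
  N_0 = 4
  N_1 = 4 + 4 + 4^2 = 24
So there are 24 ground terms available for substitution.
The clause has 3 distinct variables (x1, x2, x4), each appearing in the body. In the free term algebra distinct substitutions yield syntactically distinct ground instances.
Number of ground instances = 24^3 = 13824.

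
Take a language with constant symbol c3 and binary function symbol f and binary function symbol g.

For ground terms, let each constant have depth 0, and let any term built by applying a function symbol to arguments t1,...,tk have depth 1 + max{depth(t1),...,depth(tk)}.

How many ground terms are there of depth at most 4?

If N_k denotes the number of depth-≤k ground terms, the 1 constant gives N_0 = 1, and each function symbol of arity r contributes N_{k-1}^r new terms at level k: N_k = 1 + N_{k-1}^2 + N_{k-1}^2.
N_0 = 1
N_1 = 1 + 1^2 + 1^2 = 3
N_2 = 1 + 3^2 + 3^2 = 19
N_3 = 1 + 19^2 + 19^2 = 723
N_4 = 1 + 723^2 + 723^2 = 1045459

1045459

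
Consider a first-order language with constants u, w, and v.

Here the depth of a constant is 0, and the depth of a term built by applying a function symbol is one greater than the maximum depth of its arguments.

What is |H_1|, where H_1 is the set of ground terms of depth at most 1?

With no function symbols every ground term is a constant, so there are exactly 3 ground terms at every depth bound.
N_0 = 3
N_1 = 3

3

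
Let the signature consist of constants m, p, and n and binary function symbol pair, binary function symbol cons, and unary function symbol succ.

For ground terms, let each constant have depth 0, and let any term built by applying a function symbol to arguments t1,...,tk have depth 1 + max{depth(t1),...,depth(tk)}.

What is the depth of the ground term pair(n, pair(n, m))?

2

depth(pair(n, m)) = 1 + max(0, 0) = 1
depth(pair(n, pair(n, m))) = 1 + max(0, 1) = 2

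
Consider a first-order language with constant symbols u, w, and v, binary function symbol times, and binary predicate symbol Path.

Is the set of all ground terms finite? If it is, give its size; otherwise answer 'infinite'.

The signature has at least one function symbol (times, arity 2) and at least one constant (u).
Iterating times gives infinitely many distinct ground terms: u, times(u, u), times(times(u, u), times(u, u)), ...
So the Herbrand universe is infinite.

infinite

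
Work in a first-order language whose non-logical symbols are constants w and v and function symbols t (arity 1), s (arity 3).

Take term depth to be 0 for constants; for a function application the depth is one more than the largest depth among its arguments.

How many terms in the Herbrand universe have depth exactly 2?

1730

Count level by level. With function symbols t/1, s/3, the terms of depth ≤ k are the 2 constants together with each function applied to depth-≤(k−1) tuples, so N_k = 2 + N_{k-1} + N_{k-1}^3.
N_0 = 2
N_1 = 2 + 2 + 2^3 = 12
N_2 = 2 + 12 + 12^3 = 1742
Terms of depth exactly 2: N_2 − N_1 = 1742 − 12 = 1730.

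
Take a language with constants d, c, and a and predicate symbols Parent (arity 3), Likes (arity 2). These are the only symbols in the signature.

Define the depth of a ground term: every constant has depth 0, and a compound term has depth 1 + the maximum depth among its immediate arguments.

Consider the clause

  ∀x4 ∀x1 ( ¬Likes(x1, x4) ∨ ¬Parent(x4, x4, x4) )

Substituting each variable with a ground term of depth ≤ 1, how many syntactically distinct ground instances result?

9

Ground terms of depth ≤ 1:
  With no function symbols every ground term is a constant, so there are exactly 3 ground terms at every depth bound.
  N_0 = 3
  N_1 = 3
  Explicitly: d, c, a.
So there are 3 ground terms available for substitution.
There are 2 variables to instantiate (x4, x1), each occurring in at least one literal, so different choices give different ground instances.
Number of ground instances = 3^2 = 9.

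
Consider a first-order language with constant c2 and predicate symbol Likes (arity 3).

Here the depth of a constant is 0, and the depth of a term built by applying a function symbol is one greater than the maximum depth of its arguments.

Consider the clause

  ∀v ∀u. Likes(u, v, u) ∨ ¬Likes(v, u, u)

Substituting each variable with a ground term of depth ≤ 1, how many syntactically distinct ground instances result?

Ground terms of depth ≤ 1:
  With no function symbols every ground term is a constant, so there is exactly 1 ground term at every depth bound.
  N_0 = 1
  N_1 = 1
  Explicitly: c2.
So there is exactly 1 ground term available for substitution.
The clause has 2 distinct variables (v, u), each appearing in the body. In the free term algebra distinct substitutions yield syntactically distinct ground instances.
Number of ground instances = 1^2 = 1.

1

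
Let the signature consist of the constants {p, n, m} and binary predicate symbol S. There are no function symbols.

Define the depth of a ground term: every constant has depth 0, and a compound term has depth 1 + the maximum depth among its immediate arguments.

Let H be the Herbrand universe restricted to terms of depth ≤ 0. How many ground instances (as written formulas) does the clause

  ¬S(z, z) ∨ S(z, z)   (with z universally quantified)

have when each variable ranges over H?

3

Ground terms of depth ≤ 0:
  With no function symbols every ground term is a constant, so there are exactly 3 ground terms at every depth bound.
  N_0 = 3
  Explicitly: p, n, m.
So there are 3 ground terms available for substitution.
The body mentions the single quantified variable z; since ground terms form a free algebra, no two substitutions collapse to the same formula.
Number of ground instances = 3.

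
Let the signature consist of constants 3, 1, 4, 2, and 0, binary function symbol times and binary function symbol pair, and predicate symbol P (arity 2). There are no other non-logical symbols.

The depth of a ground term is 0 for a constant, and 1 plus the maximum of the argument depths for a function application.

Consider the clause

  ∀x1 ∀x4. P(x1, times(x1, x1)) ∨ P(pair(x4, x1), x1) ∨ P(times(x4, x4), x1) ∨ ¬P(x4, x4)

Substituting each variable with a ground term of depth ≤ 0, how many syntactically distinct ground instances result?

25

Ground terms of depth ≤ 0:
  If N_k denotes the number of depth-≤k ground terms, the 5 constants give N_0 = 5, and each function symbol of arity r contributes N_{k-1}^r new terms at level k: N_k = 5 + N_{k-1}^2 + N_{k-1}^2.
  N_0 = 5
So there are 5 ground terms available for substitution.
The body mentions every one of the 2 quantified variables; since ground terms form a free algebra, no two substitutions collapse to the same formula.
Number of ground instances = 5^2 = 25.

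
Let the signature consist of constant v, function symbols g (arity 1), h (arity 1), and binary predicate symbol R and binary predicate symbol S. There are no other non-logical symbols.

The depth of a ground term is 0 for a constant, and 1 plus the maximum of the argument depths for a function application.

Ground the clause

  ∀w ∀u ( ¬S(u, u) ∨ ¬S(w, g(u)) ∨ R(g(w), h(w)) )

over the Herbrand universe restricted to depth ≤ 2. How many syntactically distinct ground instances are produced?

Ground terms of depth ≤ 2:
  Let N_k count ground terms of depth at most k. Each non-constant term of depth ≤ k is some function symbol applied to depth-≤(k−1) arguments, giving N_k = 1 + N_{k-1} + N_{k-1}.
  N_0 = 1
  N_1 = 1 + 1 + 1 = 3
  N_2 = 1 + 3 + 3 = 7
So there are 7 ground terms available for substitution.
The body mentions every one of the 2 quantified variables; since ground terms form a free algebra, no two substitutions collapse to the same formula.
Number of ground instances = 7^2 = 49.

49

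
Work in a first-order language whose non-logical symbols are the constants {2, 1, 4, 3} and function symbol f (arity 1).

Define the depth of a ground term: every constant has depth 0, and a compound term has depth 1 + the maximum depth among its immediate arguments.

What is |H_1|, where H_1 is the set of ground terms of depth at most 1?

Write N_k for the number of ground terms of depth ≤ k. A term of depth ≤ k is either a constant or a function symbol applied to arguments of depth ≤ k−1, so N_k = 4 + N_{k-1}.
N_0 = 4
N_1 = 4 + 4 = 8
Explicitly: 2, 1, 4, 3, f(2), f(1), f(4), f(3).

8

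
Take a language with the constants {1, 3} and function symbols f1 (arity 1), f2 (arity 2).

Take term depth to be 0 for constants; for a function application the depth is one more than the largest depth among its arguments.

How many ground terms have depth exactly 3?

5478

Write N_k for the number of ground terms of depth ≤ k. A term of depth ≤ k is either a constant or a function symbol applied to arguments of depth ≤ k−1, so N_k = 2 + N_{k-1} + N_{k-1}^2.
N_0 = 2
N_1 = 2 + 2 + 2^2 = 8
N_2 = 2 + 8 + 8^2 = 74
N_3 = 2 + 74 + 74^2 = 5552
Terms of depth exactly 3: N_3 − N_2 = 5552 − 74 = 5478.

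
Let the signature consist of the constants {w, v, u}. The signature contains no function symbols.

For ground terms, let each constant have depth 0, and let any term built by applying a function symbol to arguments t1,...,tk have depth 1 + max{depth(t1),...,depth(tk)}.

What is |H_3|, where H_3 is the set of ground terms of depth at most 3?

With no function symbols every ground term is a constant, so there are exactly 3 ground terms at every depth bound.
N_0 = 3
N_1 = 3
N_2 = 3
N_3 = 3
Explicitly: w, v, u.

3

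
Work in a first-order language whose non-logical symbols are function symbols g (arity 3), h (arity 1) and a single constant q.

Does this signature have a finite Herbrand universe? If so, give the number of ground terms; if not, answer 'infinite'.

The signature has at least one function symbol (g, arity 3) and at least one constant (q).
Iterating g gives infinitely many distinct ground terms: q, g(q, q, q), g(g(q, q, q), g(q, q, q), g(q, q, q)), ...
So the Herbrand universe is infinite.

infinite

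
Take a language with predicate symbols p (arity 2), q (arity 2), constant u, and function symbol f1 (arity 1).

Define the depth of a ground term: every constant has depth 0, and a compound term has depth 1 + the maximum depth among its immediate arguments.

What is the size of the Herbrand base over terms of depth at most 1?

8

First count ground terms of depth ≤ 1.
Let N_k count ground terms of depth at most k. Each non-constant term of depth ≤ k is some function symbol applied to depth-≤(k−1) arguments, giving N_k = 1 + N_{k-1}.
N_0 = 1
N_1 = 1 + 1 = 2
So |H| = 2.
For each predicate symbol, the number of ground atoms is |H| raised to its arity; summing:
  p: 2^2 = 4;  q: 2^2 = 4
Total ground atoms: 4 + 4 = 8.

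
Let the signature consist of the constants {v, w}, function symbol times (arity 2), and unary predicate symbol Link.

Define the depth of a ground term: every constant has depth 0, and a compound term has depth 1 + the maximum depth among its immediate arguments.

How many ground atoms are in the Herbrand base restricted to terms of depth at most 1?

6

First count ground terms of depth ≤ 1.
Count level by level. With function symbols times/2, the terms of depth ≤ k are the 2 constants together with each function applied to depth-≤(k−1) tuples, so N_k = 2 + N_{k-1}^2.
N_0 = 2
N_1 = 2 + 2^2 = 6
So |H| = 6.
For each predicate symbol, the number of ground atoms is |H| raised to its arity; summing:
  Link: 6
Total ground atoms: 6.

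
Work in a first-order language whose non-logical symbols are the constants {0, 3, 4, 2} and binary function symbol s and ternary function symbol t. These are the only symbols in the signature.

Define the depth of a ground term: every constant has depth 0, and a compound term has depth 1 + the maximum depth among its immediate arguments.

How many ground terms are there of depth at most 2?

Count level by level. With function symbols s/2, t/3, the terms of depth ≤ k are the 4 constants together with each function applied to depth-≤(k−1) tuples, so N_k = 4 + N_{k-1}^2 + N_{k-1}^3.
N_0 = 4
N_1 = 4 + 4^2 + 4^3 = 84
N_2 = 4 + 84^2 + 84^3 = 599764

599764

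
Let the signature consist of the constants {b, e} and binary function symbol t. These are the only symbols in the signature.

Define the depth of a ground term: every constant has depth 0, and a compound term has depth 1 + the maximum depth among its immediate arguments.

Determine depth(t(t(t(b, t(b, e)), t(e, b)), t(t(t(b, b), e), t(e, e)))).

depth(t(b, e)) = 1 + max(0, 0) = 1
depth(t(b, t(b, e))) = 1 + max(0, 1) = 2
depth(t(e, b)) = 1 + max(0, 0) = 1
depth(t(t(b, t(b, e)), t(e, b))) = 1 + max(2, 1) = 3
depth(t(b, b)) = 1 + max(0, 0) = 1
depth(t(t(b, b), e)) = 1 + max(1, 0) = 2
depth(t(e, e)) = 1 + max(0, 0) = 1
depth(t(t(t(b, b), e), t(e, e))) = 1 + max(2, 1) = 3
depth(t(t(t(b, t(b, e)), t(e, b)), t(t(t(b, b), e), t(e, e)))) = 1 + max(3, 3) = 4

4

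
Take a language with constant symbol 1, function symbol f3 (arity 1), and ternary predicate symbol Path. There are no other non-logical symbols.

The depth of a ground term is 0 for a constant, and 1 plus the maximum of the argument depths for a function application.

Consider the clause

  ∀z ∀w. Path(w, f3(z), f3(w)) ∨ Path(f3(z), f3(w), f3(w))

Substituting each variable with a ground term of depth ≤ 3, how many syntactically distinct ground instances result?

Ground terms of depth ≤ 3:
  Let N_k count ground terms of depth at most k. Each non-constant term of depth ≤ k is some function symbol applied to depth-≤(k−1) arguments, giving N_k = 1 + N_{k-1}.
  N_0 = 1
  N_1 = 1 + 1 = 2
  N_2 = 1 + 2 = 3
  N_3 = 1 + 3 = 4
So there are 4 ground terms available for substitution.
Each of z, w ranges independently over the available ground terms, and distinct assignments produce distinct instances.
Number of ground instances = 4^2 = 16.

16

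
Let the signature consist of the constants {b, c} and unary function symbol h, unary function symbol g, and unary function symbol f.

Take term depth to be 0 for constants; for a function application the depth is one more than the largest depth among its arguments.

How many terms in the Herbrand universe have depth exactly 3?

54

If N_k denotes the number of depth-≤k ground terms, the 2 constants give N_0 = 2, and each function symbol of arity r contributes N_{k-1}^r new terms at level k: N_k = 2 + N_{k-1} + N_{k-1} + N_{k-1}.
N_0 = 2
N_1 = 2 + 2 + 2 + 2 = 8
N_2 = 2 + 8 + 8 + 8 = 26
N_3 = 2 + 26 + 26 + 26 = 80
Terms of depth exactly 3: N_3 − N_2 = 80 − 26 = 54.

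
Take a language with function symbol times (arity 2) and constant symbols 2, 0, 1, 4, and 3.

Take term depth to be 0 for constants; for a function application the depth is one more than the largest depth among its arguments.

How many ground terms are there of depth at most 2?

If N_k denotes the number of depth-≤k ground terms, the 5 constants give N_0 = 5, and each function symbol of arity r contributes N_{k-1}^r new terms at level k: N_k = 5 + N_{k-1}^2.
N_0 = 5
N_1 = 5 + 5^2 = 30
N_2 = 5 + 30^2 = 905

905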